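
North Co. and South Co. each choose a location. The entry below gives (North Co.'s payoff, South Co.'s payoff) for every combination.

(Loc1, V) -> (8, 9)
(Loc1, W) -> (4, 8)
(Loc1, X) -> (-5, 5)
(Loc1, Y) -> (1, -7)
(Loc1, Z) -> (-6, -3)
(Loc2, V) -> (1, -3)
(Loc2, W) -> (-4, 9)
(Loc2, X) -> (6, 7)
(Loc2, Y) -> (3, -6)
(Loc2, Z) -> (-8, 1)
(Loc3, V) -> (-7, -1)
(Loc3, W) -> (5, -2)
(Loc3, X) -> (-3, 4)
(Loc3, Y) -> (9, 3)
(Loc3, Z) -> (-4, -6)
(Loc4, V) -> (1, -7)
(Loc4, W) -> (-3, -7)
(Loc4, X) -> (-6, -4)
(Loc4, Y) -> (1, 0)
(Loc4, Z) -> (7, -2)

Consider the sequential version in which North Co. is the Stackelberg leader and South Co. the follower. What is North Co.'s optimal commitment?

Loc1

Solve by backward induction (North Co. leads).
- Loc1: BR = V, leader payoff 8.
- Loc2: BR = W, leader payoff -4.
- Loc3: BR = X, leader payoff -3.
- Loc4: BR = Y, leader payoff 1.
Maximizing over 8, -4, -3, 1, North Co. chooses Loc1. Subgame-perfect outcome: (Loc1, V) with payoffs (8, 9).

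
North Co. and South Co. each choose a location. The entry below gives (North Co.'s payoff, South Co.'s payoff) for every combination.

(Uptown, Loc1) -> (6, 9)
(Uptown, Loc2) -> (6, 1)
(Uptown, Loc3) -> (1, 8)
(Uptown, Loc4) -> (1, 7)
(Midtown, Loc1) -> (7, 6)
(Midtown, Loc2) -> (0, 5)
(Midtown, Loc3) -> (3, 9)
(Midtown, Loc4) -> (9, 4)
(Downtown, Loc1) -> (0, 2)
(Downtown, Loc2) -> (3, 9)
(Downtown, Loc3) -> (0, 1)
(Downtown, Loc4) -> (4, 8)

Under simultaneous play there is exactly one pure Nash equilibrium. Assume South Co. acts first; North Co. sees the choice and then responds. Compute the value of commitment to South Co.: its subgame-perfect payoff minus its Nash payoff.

0

Solve by backward induction (South Co. leads).
- Loc1 → North Co. plays Midtown (best of 6, 7, 0); South Co. gets 6.
- Loc2 → North Co. plays Uptown (best of 6, 0, 3); South Co. gets 1.
- Loc3 → North Co. plays Midtown (best of 1, 3, 0); South Co. gets 9.
- Loc4 → North Co. plays Midtown (best of 1, 9, 4); South Co. gets 4.
South Co.'s induced payoffs are 6, 1, 9, 4, so South Co. commits to Loc3. Subgame-perfect outcome: (Midtown, Loc3) with payoffs (3, 9).
Now find the simultaneous Nash equilibrium.
North Co.'s best replies: Loc1→Midtown; Loc2→Uptown; Loc3→Midtown; Loc4→Midtown.
South Co.'s best replies: Uptown→Loc1; Midtown→Loc3; Downtown→Loc2.
Only (Midtown, Loc3) has each player best-responding; Nash payoffs (3, 9).
South Co.'s commitment gain: 9 − 9 = 0.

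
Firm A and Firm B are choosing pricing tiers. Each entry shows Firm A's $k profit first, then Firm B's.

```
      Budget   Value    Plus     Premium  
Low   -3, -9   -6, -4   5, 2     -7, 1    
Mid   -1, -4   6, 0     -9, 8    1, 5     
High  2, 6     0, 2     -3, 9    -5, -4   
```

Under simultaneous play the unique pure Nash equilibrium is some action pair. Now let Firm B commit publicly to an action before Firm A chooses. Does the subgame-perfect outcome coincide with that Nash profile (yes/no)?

Firm A best-responds to each possible Firm B move:
- Budget: Firm A compares -3, -1, 2 and picks High; Firm B would get 6.
- Value: Firm A compares -6, 6, 0 and picks Mid; Firm B would get 0.
- Plus: Firm A compares 5, -9, -3 and picks Low; Firm B would get 2.
- Premium: Firm A compares -7, 1, -5 and picks Mid; Firm B would get 5.
Maximizing over 6, 0, 2, 5, Firm B chooses Budget. Subgame-perfect outcome: (High, Budget) with payoffs (2, 6).
Now find the simultaneous Nash equilibrium.
Firm A's best replies: Budget→High; Value→Mid; Plus→Low; Premium→Mid.
Firm B's best replies: Low→Plus; Mid→Plus; High→Plus.
The unique mutual best reply is (Low, Plus), giving (5, 2).
Sequential outcome (High, Budget) differs from the Nash profile (Low, Plus).

no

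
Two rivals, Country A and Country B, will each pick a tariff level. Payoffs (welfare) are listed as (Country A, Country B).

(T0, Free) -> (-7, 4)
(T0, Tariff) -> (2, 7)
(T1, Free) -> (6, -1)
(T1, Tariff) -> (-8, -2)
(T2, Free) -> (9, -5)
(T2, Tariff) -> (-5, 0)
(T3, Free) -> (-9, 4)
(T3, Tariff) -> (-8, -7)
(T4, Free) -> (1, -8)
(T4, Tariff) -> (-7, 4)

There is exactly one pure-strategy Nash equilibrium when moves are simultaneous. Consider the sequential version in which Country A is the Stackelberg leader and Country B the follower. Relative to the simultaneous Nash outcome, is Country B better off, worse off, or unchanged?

Solve by backward induction (Country A leads).
- T0: BR = Tariff, leader payoff 2.
- T1: BR = Free, leader payoff 6.
- T2: BR = Tariff, leader payoff -5.
- T3: BR = Free, leader payoff -9.
- T4: BR = Tariff, leader payoff -7.
Among 2, 6, -5, -9, -7, the best is 6 at T1. Subgame-perfect outcome: (T1, Free) with payoffs (6, -1).
Now find the simultaneous Nash equilibrium.
Country A's best replies: Free→T2; Tariff→T0.
Country B's best replies: T0→Tariff; T1→Free; T2→Tariff; T3→Free; T4→Tariff.
Only (T0, Tariff) has each player best-responding; Nash payoffs (2, 7).
Country B earns -1 sequentially versus 7 at the Nash outcome: worse off.

worse off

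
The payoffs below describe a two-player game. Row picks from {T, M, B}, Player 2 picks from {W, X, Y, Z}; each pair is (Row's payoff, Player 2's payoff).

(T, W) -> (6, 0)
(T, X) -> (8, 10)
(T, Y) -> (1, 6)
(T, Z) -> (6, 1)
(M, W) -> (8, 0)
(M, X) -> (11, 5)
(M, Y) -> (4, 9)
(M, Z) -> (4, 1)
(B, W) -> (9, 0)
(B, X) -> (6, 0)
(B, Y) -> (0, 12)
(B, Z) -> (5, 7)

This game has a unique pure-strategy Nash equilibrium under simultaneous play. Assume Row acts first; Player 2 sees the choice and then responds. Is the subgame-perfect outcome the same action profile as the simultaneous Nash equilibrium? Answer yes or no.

Solve by backward induction (Row leads).
- T: Player 2 compares 0, 10, 6, 1 and picks X; Row would get 8.
- M: Player 2 compares 0, 5, 9, 1 and picks Y; Row would get 4.
- B: Player 2 compares 0, 0, 12, 7 and picks Y; Row would get 0.
Row's induced payoffs are 8, 4, 0, so Row commits to T. Subgame-perfect outcome: (T, X) with payoffs (8, 10).
Now find the simultaneous Nash equilibrium.
Row's best replies: W→B; X→M; Y→M; Z→T.
Player 2's best replies: T→X; M→Y; B→Y.
Only (M, Y) has each player best-responding; Nash payoffs (4, 9).
Sequential outcome (T, X) differs from the Nash profile (M, Y).

no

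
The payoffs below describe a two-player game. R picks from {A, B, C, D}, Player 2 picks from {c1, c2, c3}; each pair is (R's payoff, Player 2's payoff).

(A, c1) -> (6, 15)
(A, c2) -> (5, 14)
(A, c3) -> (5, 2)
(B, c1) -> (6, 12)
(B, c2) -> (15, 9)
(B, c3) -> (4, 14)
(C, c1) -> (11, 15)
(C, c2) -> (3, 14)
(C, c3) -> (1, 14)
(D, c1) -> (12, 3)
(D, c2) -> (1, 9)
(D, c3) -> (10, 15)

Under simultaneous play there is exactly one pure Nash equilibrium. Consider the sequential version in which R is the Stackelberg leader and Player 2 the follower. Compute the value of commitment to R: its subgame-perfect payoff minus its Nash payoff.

1

Solve by backward induction (R leads).
- A: Player 2 compares 15, 14, 2 and picks c1; R would get 6.
- B: Player 2 compares 12, 9, 14 and picks c3; R would get 4.
- C: Player 2 compares 15, 14, 14 and picks c1; R would get 11.
- D: Player 2 compares 3, 9, 15 and picks c3; R would get 10.
Among 6, 4, 11, 10, the best is 11 at C. Subgame-perfect outcome: (C, c1) with payoffs (11, 15).
Under simultaneous play:
R's best replies: c1→D; c2→B; c3→D.
Player 2's best replies: A→c1; B→c3; C→c1; D→c3.
The unique mutual best reply is (D, c3), giving (10, 15).
R's commitment gain: 11 − 10 = 1.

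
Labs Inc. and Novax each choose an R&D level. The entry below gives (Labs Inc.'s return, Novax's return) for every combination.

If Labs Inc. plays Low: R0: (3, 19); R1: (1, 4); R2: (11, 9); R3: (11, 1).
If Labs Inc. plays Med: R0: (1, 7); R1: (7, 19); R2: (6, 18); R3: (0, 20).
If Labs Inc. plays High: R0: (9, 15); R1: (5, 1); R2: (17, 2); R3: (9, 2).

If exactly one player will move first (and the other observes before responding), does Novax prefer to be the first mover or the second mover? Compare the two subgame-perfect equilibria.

first

If Labs Inc. leads: Novax's best replies are Low→R0, Med→R3, High→R0; Labs Inc.'s induced payoffs 3, 0, 9; outcome (High, R0), payoffs (9, 15).
If Novax leads: Labs Inc.'s best replies are R0→High, R1→Med, R2→High, R3→Low; Novax's induced payoffs 15, 19, 2, 1; outcome (Med, R1), payoffs (7, 19).
Novax gets 19 moving first and 15 moving second, so Novax prefers to move first.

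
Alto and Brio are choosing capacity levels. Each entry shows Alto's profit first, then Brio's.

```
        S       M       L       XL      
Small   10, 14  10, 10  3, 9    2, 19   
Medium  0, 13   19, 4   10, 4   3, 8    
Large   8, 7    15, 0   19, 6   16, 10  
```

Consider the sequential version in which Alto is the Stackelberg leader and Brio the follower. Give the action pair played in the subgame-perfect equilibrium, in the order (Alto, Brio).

(Large, XL)

Solve by backward induction (Alto leads).
- Small: BR = XL, leader payoff 2.
- Medium: BR = S, leader payoff 0.
- Large: BR = XL, leader payoff 16.
Maximizing over 2, 0, 16, Alto chooses Large. Subgame-perfect outcome: (Large, XL) with payoffs (16, 10).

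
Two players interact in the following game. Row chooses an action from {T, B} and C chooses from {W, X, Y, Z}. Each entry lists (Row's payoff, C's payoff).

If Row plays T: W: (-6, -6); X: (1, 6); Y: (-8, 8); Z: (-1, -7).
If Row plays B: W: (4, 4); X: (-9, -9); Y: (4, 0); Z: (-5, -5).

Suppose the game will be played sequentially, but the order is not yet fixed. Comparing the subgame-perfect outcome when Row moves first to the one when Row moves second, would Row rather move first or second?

first

If Row leads: C's best replies are T→Y, B→W; Row's induced payoffs -8, 4; outcome (B, W), payoffs (4, 4).
If C leads: Row's best replies are W→B, X→T, Y→B, Z→T; C's induced payoffs 4, 6, 0, -7; outcome (T, X), payoffs (1, 6).
Row gets 4 moving first and 1 moving second, so Row prefers to move first.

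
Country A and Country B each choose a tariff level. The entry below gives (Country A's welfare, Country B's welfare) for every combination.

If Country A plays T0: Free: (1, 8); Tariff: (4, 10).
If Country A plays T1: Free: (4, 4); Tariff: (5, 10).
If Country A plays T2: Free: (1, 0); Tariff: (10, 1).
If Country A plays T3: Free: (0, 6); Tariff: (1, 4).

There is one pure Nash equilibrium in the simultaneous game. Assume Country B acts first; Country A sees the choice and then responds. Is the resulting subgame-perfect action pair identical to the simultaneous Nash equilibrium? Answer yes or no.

Backward induction with Country B moving first.
- Free: BR = T1, leader payoff 4.
- Tariff: BR = T2, leader payoff 1.
Country B's induced payoffs are 4, 1, so Country B commits to Free. Subgame-perfect outcome: (T1, Free) with payoffs (4, 4).
For the simultaneous game, intersect best replies.
Country A's best replies: Free→T1; Tariff→T2.
Country B's best replies: T0→Tariff; T1→Tariff; T2→Tariff; T3→Free.
The unique mutual best reply is (T2, Tariff), giving (10, 1).
Sequential outcome (T1, Free) differs from the Nash profile (T2, Tariff).

no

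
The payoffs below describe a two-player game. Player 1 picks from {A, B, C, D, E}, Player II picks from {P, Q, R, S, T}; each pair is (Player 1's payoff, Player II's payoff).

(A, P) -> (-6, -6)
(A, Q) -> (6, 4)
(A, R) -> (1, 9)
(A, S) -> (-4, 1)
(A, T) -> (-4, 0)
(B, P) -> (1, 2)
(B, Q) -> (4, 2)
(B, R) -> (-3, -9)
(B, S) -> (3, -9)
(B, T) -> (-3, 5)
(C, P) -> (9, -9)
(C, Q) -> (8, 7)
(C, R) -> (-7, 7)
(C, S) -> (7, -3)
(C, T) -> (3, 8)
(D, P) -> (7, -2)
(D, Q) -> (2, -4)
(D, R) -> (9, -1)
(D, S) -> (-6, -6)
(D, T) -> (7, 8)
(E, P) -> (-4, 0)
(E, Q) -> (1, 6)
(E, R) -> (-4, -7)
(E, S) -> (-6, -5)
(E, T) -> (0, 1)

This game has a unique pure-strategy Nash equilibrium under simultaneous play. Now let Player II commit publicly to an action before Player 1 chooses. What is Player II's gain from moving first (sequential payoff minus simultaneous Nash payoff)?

0

Backward induction with Player II moving first.
- P → Player 1 plays C (best of -6, 1, 9, 7, -4); Player II gets -9.
- Q → Player 1 plays C (best of 6, 4, 8, 2, 1); Player II gets 7.
- R → Player 1 plays D (best of 1, -3, -7, 9, -4); Player II gets -1.
- S → Player 1 plays C (best of -4, 3, 7, -6, -6); Player II gets -3.
- T → Player 1 plays D (best of -4, -3, 3, 7, 0); Player II gets 8.
Among -9, 7, -1, -3, 8, the best is 8 at T. Subgame-perfect outcome: (D, T) with payoffs (7, 8).
Under simultaneous play:
Player 1's best replies: P→C; Q→C; R→D; S→C; T→D.
Player II's best replies: A→R; B→T; C→T; D→T; E→Q.
The unique mutual best reply is (D, T), giving (7, 8).
Player II's commitment gain: 8 − 8 = 0.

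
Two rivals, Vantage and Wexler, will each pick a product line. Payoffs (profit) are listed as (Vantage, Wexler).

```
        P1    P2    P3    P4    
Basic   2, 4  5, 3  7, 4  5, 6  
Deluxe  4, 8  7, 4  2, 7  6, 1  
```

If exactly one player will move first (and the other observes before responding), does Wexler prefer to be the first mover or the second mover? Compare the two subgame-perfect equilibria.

first

If Vantage leads: Wexler's best replies are Basic→P4, Deluxe→P1; Vantage's induced payoffs 5, 4; outcome (Basic, P4), payoffs (5, 6).
If Wexler leads: Vantage's best replies are P1→Deluxe, P2→Deluxe, P3→Basic, P4→Deluxe; Wexler's induced payoffs 8, 4, 4, 1; outcome (Deluxe, P1), payoffs (4, 8).
Wexler gets 8 moving first and 6 moving second, so Wexler prefers to move first.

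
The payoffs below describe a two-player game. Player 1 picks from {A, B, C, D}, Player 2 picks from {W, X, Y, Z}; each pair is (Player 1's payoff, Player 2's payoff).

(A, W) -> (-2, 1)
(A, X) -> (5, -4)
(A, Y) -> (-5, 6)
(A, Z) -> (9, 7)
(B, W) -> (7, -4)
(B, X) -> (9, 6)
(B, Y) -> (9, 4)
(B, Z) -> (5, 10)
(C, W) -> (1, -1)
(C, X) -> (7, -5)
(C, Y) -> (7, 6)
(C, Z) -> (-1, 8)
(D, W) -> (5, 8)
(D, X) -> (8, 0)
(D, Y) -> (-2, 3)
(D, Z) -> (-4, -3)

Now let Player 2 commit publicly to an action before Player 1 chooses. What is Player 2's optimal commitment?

Z

Solve by backward induction (Player 2 leads).
- W → Player 1 plays B (best of -2, 7, 1, 5); Player 2 gets -4.
- X → Player 1 plays B (best of 5, 9, 7, 8); Player 2 gets 6.
- Y → Player 1 plays B (best of -5, 9, 7, -2); Player 2 gets 4.
- Z → Player 1 plays A (best of 9, 5, -1, -4); Player 2 gets 7.
Maximizing over -4, 6, 4, 7, Player 2 chooses Z. Subgame-perfect outcome: (A, Z) with payoffs (9, 7).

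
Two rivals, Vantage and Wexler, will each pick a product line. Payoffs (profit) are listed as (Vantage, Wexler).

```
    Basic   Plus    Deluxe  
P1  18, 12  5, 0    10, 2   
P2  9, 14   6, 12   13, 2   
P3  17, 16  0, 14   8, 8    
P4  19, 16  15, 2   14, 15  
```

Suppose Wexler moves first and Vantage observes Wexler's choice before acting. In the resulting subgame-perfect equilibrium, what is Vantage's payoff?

19

Solve by backward induction (Wexler leads).
- Basic: Vantage compares 18, 9, 17, 19 and picks P4; Wexler would get 16.
- Plus: Vantage compares 5, 6, 0, 15 and picks P4; Wexler would get 2.
- Deluxe: Vantage compares 10, 13, 8, 14 and picks P4; Wexler would get 15.
Among 16, 2, 15, the best is 16 at Basic. Subgame-perfect outcome: (P4, Basic) with payoffs (19, 16).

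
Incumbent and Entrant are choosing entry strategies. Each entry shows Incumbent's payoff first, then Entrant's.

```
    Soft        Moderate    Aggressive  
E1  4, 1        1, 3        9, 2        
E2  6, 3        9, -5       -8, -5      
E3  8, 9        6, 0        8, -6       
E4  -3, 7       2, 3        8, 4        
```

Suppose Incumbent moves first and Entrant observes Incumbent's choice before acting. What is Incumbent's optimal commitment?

Entrant best-responds to each possible Incumbent move:
- E1: BR = Moderate, leader payoff 1.
- E2: BR = Soft, leader payoff 6.
- E3: BR = Soft, leader payoff 8.
- E4: BR = Soft, leader payoff -3.
Among 1, 6, 8, -3, the best is 8 at E3. Subgame-perfect outcome: (E3, Soft) with payoffs (8, 9).

E3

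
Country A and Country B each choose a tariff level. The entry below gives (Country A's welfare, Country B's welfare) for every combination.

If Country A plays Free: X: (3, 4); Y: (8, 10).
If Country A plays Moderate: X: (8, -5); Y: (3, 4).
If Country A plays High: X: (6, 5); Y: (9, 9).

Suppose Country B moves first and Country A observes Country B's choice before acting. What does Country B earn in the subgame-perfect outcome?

Backward induction with Country B moving first.
- X: Country A compares 3, 8, 6 and picks Moderate; Country B would get -5.
- Y: Country A compares 8, 3, 9 and picks High; Country B would get 9.
Among -5, 9, the best is 9 at Y. Subgame-perfect outcome: (High, Y) with payoffs (9, 9).

9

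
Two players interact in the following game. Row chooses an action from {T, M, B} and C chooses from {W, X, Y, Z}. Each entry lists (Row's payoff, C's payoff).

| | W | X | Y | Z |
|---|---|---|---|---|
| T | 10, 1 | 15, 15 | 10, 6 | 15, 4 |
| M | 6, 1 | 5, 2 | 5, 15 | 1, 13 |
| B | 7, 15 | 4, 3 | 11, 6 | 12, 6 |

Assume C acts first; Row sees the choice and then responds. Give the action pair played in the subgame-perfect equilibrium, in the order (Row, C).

(T, X)

Backward induction with C moving first.
- W → Row plays T (best of 10, 6, 7); C gets 1.
- X → Row plays T (best of 15, 5, 4); C gets 15.
- Y → Row plays B (best of 10, 5, 11); C gets 6.
- Z → Row plays T (best of 15, 1, 12); C gets 4.
Among 1, 15, 6, 4, the best is 15 at X. Subgame-perfect outcome: (T, X) with payoffs (15, 15).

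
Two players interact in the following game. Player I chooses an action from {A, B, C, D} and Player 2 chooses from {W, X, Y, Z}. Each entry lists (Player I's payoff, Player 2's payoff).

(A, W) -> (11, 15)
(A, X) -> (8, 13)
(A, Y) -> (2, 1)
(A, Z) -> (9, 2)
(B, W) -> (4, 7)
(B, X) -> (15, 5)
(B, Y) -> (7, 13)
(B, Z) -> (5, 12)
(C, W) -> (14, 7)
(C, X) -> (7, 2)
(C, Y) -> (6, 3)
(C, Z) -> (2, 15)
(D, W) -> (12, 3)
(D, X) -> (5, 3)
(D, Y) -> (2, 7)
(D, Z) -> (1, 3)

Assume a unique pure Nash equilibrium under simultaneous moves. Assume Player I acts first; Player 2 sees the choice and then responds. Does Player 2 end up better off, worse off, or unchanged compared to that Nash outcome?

Solve by backward induction (Player I leads).
- A: Player 2 compares 15, 13, 1, 2 and picks W; Player I would get 11.
- B: Player 2 compares 7, 5, 13, 12 and picks Y; Player I would get 7.
- C: Player 2 compares 7, 2, 3, 15 and picks Z; Player I would get 2.
- D: Player 2 compares 3, 3, 7, 3 and picks Y; Player I would get 2.
Player I's induced payoffs are 11, 7, 2, 2, so Player I commits to A. Subgame-perfect outcome: (A, W) with payoffs (11, 15).
Under simultaneous play:
Player I's best replies: W→C; X→B; Y→B; Z→A.
Player 2's best replies: A→W; B→Y; C→Z; D→Y.
Only (B, Y) has each player best-responding; Nash payoffs (7, 13).
Player 2 earns 15 sequentially versus 13 at the Nash outcome: better off.

better off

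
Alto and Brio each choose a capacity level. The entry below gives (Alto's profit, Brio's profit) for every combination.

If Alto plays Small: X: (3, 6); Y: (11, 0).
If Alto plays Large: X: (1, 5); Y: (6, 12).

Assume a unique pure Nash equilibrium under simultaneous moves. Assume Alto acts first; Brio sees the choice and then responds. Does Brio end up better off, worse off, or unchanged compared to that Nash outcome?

Backward induction with Alto moving first.
- Small → Brio plays X (best of 6, 0); Alto gets 3.
- Large → Brio plays Y (best of 5, 12); Alto gets 6.
Among 3, 6, the best is 6 at Large. Subgame-perfect outcome: (Large, Y) with payoffs (6, 12).
For the simultaneous game, intersect best replies.
Alto's best replies: X→Small; Y→Small.
Brio's best replies: Small→X; Large→Y.
Only (Small, X) has each player best-responding; Nash payoffs (3, 6).
Brio earns 12 sequentially versus 6 at the Nash outcome: better off.

better off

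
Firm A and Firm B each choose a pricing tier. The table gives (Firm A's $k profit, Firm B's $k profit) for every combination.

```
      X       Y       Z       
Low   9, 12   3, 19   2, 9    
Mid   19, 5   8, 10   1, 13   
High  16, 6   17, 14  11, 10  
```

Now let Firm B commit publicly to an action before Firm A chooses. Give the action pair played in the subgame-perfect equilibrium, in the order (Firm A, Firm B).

Firm A best-responds to each possible Firm B move:
- X: BR = Mid, leader payoff 5.
- Y: BR = High, leader payoff 14.
- Z: BR = High, leader payoff 10.
Maximizing over 5, 14, 10, Firm B chooses Y. Subgame-perfect outcome: (High, Y) with payoffs (17, 14).

(High, Y)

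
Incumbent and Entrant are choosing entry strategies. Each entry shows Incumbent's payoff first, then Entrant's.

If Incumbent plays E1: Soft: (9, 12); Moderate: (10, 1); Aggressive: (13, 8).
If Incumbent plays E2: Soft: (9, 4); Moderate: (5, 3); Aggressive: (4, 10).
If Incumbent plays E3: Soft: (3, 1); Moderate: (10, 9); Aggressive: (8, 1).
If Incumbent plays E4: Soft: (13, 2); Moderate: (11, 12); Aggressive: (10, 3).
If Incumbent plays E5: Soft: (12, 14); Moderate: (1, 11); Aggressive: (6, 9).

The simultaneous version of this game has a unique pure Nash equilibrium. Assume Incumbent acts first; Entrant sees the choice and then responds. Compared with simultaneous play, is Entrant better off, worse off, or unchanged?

better off

Entrant best-responds to each possible Incumbent move:
- E1: BR = Soft, leader payoff 9.
- E2: BR = Aggressive, leader payoff 4.
- E3: BR = Moderate, leader payoff 10.
- E4: BR = Moderate, leader payoff 11.
- E5: BR = Soft, leader payoff 12.
Among 9, 4, 10, 11, 12, the best is 12 at E5. Subgame-perfect outcome: (E5, Soft) with payoffs (12, 14).
Under simultaneous play:
Incumbent's best replies: Soft→E4; Moderate→E4; Aggressive→E1.
Entrant's best replies: E1→Soft; E2→Aggressive; E3→Moderate; E4→Moderate; E5→Soft.
Only (E4, Moderate) has each player best-responding; Nash payoffs (11, 12).
Entrant earns 14 sequentially versus 12 at the Nash outcome: better off.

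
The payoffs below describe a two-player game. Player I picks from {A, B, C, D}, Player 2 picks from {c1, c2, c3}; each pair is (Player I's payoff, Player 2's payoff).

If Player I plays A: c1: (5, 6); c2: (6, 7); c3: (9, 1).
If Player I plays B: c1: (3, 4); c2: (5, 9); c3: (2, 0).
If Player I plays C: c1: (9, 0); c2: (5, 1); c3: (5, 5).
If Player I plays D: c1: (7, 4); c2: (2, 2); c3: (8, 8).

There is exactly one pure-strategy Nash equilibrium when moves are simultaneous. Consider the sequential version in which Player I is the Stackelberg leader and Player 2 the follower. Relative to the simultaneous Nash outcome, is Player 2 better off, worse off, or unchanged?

better off

Work backward from Player 2's decision.
- A: Player 2 compares 6, 7, 1 and picks c2; Player I would get 6.
- B: Player 2 compares 4, 9, 0 and picks c2; Player I would get 5.
- C: Player 2 compares 0, 1, 5 and picks c3; Player I would get 5.
- D: Player 2 compares 4, 2, 8 and picks c3; Player I would get 8.
Among 6, 5, 5, 8, the best is 8 at D. Subgame-perfect outcome: (D, c3) with payoffs (8, 8).
For the simultaneous game, intersect best replies.
Player I's best replies: c1→C; c2→A; c3→A.
Player 2's best replies: A→c2; B→c2; C→c3; D→c3.
Only (A, c2) has each player best-responding; Nash payoffs (6, 7).
Player 2 earns 8 sequentially versus 7 at the Nash outcome: better off.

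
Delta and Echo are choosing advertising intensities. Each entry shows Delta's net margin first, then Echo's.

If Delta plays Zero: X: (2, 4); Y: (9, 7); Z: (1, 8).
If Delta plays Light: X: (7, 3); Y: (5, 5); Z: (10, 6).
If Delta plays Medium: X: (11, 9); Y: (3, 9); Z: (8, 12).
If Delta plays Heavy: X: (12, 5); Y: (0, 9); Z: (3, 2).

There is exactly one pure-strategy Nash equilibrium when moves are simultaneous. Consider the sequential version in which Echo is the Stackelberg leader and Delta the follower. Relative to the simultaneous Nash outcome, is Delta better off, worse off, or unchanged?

worse off

Work backward from Delta's decision.
- X: BR = Heavy, leader payoff 5.
- Y: BR = Zero, leader payoff 7.
- Z: BR = Light, leader payoff 6.
Echo's induced payoffs are 5, 7, 6, so Echo commits to Y. Subgame-perfect outcome: (Zero, Y) with payoffs (9, 7).
Under simultaneous play:
Delta's best replies: X→Heavy; Y→Zero; Z→Light.
Echo's best replies: Zero→Z; Light→Z; Medium→Z; Heavy→Y.
The unique mutual best reply is (Light, Z), giving (10, 6).
Delta earns 9 sequentially versus 10 at the Nash outcome: worse off.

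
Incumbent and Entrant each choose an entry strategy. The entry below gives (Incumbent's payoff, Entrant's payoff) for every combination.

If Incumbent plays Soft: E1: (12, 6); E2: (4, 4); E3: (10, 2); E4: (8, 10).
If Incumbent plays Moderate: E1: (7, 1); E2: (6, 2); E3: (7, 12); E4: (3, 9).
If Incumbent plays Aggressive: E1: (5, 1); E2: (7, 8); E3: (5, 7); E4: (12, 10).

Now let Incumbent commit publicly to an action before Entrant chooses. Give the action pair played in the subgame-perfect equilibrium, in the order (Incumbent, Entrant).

(Aggressive, E4)

Backward induction with Incumbent moving first.
- Soft → Entrant plays E4 (best of 6, 4, 2, 10); Incumbent gets 8.
- Moderate → Entrant plays E3 (best of 1, 2, 12, 9); Incumbent gets 7.
- Aggressive → Entrant plays E4 (best of 1, 8, 7, 10); Incumbent gets 12.
Maximizing over 8, 7, 12, Incumbent chooses Aggressive. Subgame-perfect outcome: (Aggressive, E4) with payoffs (12, 10).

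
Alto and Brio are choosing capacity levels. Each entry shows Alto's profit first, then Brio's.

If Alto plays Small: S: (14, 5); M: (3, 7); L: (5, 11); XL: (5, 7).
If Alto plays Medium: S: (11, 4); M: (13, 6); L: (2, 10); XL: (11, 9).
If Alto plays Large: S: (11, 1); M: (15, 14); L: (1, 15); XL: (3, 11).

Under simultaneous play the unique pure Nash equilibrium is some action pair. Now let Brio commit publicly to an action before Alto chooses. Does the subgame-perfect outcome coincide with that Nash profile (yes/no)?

Work backward from Alto's decision.
- S → Alto plays Small (best of 14, 11, 11); Brio gets 5.
- M → Alto plays Large (best of 3, 13, 15); Brio gets 14.
- L → Alto plays Small (best of 5, 2, 1); Brio gets 11.
- XL → Alto plays Medium (best of 5, 11, 3); Brio gets 9.
Brio's induced payoffs are 5, 14, 11, 9, so Brio commits to M. Subgame-perfect outcome: (Large, M) with payoffs (15, 14).
Now find the simultaneous Nash equilibrium.
Alto's best replies: S→Small; M→Large; L→Small; XL→Medium.
Brio's best replies: Small→L; Medium→L; Large→L.
Only (Small, L) has each player best-responding; Nash payoffs (5, 11).
Sequential outcome (Large, M) differs from the Nash profile (Small, L).

no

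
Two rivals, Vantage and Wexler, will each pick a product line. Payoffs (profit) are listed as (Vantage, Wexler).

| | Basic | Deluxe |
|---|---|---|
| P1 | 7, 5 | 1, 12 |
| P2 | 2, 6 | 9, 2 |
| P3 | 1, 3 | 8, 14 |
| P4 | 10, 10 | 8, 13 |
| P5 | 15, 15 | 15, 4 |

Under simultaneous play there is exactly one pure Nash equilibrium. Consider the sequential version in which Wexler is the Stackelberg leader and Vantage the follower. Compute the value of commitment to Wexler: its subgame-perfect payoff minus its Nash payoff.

Backward induction with Wexler moving first.
- Basic → Vantage plays P5 (best of 7, 2, 1, 10, 15); Wexler gets 15.
- Deluxe → Vantage plays P5 (best of 1, 9, 8, 8, 15); Wexler gets 4.
Maximizing over 15, 4, Wexler chooses Basic. Subgame-perfect outcome: (P5, Basic) with payoffs (15, 15).
Now find the simultaneous Nash equilibrium.
Vantage's best replies: Basic→P5; Deluxe→P5.
Wexler's best replies: P1→Deluxe; P2→Basic; P3→Deluxe; P4→Deluxe; P5→Basic.
The unique mutual best reply is (P5, Basic), giving (15, 15).
Wexler's commitment gain: 15 − 15 = 0.

0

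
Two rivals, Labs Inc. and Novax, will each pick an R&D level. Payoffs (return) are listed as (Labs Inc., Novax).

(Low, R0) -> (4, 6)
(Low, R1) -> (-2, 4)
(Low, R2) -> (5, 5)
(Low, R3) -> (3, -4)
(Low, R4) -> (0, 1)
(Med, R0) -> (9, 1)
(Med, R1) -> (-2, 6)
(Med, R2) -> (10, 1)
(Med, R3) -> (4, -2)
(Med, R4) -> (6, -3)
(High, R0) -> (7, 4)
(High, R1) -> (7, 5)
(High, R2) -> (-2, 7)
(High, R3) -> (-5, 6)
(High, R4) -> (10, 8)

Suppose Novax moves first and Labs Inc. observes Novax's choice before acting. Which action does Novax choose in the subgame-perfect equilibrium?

Labs Inc. best-responds to each possible Novax move:
- R0 → Labs Inc. plays Med (best of 4, 9, 7); Novax gets 1.
- R1 → Labs Inc. plays High (best of -2, -2, 7); Novax gets 5.
- R2 → Labs Inc. plays Med (best of 5, 10, -2); Novax gets 1.
- R3 → Labs Inc. plays Med (best of 3, 4, -5); Novax gets -2.
- R4 → Labs Inc. plays High (best of 0, 6, 10); Novax gets 8.
Maximizing over 1, 5, 1, -2, 8, Novax chooses R4. Subgame-perfect outcome: (High, R4) with payoffs (10, 8).

R4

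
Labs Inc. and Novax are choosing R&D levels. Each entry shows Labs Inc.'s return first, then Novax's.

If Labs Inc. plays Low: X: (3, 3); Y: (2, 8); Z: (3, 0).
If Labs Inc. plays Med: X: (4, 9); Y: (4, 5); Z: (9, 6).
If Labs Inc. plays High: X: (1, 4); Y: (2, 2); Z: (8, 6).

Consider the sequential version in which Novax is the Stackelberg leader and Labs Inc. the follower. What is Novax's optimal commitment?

Work backward from Labs Inc.'s decision.
- X: BR = Med, leader payoff 9.
- Y: BR = Med, leader payoff 5.
- Z: BR = Med, leader payoff 6.
Maximizing over 9, 5, 6, Novax chooses X. Subgame-perfect outcome: (Med, X) with payoffs (4, 9).

X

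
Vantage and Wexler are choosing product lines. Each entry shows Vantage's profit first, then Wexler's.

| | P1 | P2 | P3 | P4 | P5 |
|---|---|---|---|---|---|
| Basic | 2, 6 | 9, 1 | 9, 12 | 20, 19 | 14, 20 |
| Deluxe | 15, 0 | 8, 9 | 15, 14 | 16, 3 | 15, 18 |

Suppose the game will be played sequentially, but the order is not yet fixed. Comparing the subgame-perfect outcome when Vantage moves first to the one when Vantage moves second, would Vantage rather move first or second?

If Vantage leads: Wexler's best replies are Basic→P5, Deluxe→P5; Vantage's induced payoffs 14, 15; outcome (Deluxe, P5), payoffs (15, 18).
If Wexler leads: Vantage's best replies are P1→Deluxe, P2→Basic, P3→Deluxe, P4→Basic, P5→Deluxe; Wexler's induced payoffs 0, 1, 14, 19, 18; outcome (Basic, P4), payoffs (20, 19).
Vantage gets 15 moving first and 20 moving second, so Vantage prefers to move second.

second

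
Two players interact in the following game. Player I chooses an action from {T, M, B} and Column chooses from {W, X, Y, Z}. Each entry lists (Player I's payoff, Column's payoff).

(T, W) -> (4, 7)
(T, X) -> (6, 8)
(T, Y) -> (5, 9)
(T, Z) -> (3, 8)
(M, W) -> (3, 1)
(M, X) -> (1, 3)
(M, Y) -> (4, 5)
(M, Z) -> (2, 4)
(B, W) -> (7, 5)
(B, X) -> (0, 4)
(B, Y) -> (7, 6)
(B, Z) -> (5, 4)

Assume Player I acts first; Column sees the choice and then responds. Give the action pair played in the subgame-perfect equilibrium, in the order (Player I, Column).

Work backward from Column's decision.
- T → Column plays Y (best of 7, 8, 9, 8); Player I gets 5.
- M → Column plays Y (best of 1, 3, 5, 4); Player I gets 4.
- B → Column plays Y (best of 5, 4, 6, 4); Player I gets 7.
Player I's induced payoffs are 5, 4, 7, so Player I commits to B. Subgame-perfect outcome: (B, Y) with payoffs (7, 6).

(B, Y)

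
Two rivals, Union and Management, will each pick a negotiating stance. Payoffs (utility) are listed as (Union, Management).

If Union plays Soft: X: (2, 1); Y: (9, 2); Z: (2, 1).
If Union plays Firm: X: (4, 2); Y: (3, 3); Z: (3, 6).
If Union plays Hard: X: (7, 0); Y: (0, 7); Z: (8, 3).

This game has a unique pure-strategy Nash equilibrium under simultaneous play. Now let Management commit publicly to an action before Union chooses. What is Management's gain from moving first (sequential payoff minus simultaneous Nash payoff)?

Backward induction with Management moving first.
- X: Union compares 2, 4, 7 and picks Hard; Management would get 0.
- Y: Union compares 9, 3, 0 and picks Soft; Management would get 2.
- Z: Union compares 2, 3, 8 and picks Hard; Management would get 3.
Management's induced payoffs are 0, 2, 3, so Management commits to Z. Subgame-perfect outcome: (Hard, Z) with payoffs (8, 3).
Under simultaneous play:
Union's best replies: X→Hard; Y→Soft; Z→Hard.
Management's best replies: Soft→Y; Firm→Z; Hard→Y.
The unique mutual best reply is (Soft, Y), giving (9, 2).
Management's commitment gain: 3 − 2 = 1.

1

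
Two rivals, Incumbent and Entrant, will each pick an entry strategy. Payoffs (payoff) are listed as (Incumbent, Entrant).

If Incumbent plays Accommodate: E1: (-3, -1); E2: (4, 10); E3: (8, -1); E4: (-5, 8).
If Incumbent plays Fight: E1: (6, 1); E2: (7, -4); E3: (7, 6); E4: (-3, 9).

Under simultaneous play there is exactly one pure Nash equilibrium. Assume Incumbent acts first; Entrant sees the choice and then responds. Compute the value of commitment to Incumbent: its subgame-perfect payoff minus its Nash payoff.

7

Solve by backward induction (Incumbent leads).
- Accommodate → Entrant plays E2 (best of -1, 10, -1, 8); Incumbent gets 4.
- Fight → Entrant plays E4 (best of 1, -4, 6, 9); Incumbent gets -3.
Maximizing over 4, -3, Incumbent chooses Accommodate. Subgame-perfect outcome: (Accommodate, E2) with payoffs (4, 10).
For the simultaneous game, intersect best replies.
Incumbent's best replies: E1→Fight; E2→Fight; E3→Accommodate; E4→Fight.
Entrant's best replies: Accommodate→E2; Fight→E4.
Only (Fight, E4) has each player best-responding; Nash payoffs (-3, 9).
Incumbent's commitment gain: 4 − -3 = 7.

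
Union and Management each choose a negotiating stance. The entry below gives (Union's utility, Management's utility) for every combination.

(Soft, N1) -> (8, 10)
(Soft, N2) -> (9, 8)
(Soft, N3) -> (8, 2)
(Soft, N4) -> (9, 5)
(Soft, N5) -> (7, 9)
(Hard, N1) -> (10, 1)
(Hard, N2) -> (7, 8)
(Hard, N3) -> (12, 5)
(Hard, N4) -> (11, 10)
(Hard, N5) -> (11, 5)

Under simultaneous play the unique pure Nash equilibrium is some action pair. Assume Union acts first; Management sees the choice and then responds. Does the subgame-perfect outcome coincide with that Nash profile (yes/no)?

yes

Management best-responds to each possible Union move:
- Soft: BR = N1, leader payoff 8.
- Hard: BR = N4, leader payoff 11.
Union's induced payoffs are 8, 11, so Union commits to Hard. Subgame-perfect outcome: (Hard, N4) with payoffs (11, 10).
For the simultaneous game, intersect best replies.
Union's best replies: N1→Hard; N2→Soft; N3→Hard; N4→Hard; N5→Hard.
Management's best replies: Soft→N1; Hard→N4.
Only (Hard, N4) has each player best-responding; Nash payoffs (11, 10).
Sequential outcome (Hard, N4) coincides with the Nash profile (Hard, N4).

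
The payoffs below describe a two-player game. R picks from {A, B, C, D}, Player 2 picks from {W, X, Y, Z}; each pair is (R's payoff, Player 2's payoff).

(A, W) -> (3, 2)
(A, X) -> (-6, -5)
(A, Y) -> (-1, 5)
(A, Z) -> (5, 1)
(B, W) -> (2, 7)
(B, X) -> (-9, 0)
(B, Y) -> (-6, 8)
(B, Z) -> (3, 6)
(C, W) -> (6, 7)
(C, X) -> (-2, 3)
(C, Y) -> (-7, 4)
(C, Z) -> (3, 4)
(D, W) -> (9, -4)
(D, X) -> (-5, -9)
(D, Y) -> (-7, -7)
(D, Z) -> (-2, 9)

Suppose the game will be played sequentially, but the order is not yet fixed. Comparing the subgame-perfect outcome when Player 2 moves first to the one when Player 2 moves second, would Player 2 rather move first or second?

second

If R leads: Player 2's best replies are A→Y, B→Y, C→W, D→Z; R's induced payoffs -1, -6, 6, -2; outcome (C, W), payoffs (6, 7).
If Player 2 leads: R's best replies are W→D, X→C, Y→A, Z→A; Player 2's induced payoffs -4, 3, 5, 1; outcome (A, Y), payoffs (-1, 5).
Player 2 gets 5 moving first and 7 moving second, so Player 2 prefers to move second.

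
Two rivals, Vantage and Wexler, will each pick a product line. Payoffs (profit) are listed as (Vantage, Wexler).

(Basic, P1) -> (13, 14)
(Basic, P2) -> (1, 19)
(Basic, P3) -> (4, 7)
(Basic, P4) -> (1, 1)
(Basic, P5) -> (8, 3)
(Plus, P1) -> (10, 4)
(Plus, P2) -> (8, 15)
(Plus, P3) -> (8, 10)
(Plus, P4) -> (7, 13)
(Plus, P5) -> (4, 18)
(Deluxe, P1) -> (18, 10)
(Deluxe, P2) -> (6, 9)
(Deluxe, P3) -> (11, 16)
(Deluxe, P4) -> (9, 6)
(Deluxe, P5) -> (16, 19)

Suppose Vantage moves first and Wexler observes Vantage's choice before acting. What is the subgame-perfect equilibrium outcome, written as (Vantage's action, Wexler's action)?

(Deluxe, P5)

Work backward from Wexler's decision.
- Basic: BR = P2, leader payoff 1.
- Plus: BR = P5, leader payoff 4.
- Deluxe: BR = P5, leader payoff 16.
Vantage's induced payoffs are 1, 4, 16, so Vantage commits to Deluxe. Subgame-perfect outcome: (Deluxe, P5) with payoffs (16, 19).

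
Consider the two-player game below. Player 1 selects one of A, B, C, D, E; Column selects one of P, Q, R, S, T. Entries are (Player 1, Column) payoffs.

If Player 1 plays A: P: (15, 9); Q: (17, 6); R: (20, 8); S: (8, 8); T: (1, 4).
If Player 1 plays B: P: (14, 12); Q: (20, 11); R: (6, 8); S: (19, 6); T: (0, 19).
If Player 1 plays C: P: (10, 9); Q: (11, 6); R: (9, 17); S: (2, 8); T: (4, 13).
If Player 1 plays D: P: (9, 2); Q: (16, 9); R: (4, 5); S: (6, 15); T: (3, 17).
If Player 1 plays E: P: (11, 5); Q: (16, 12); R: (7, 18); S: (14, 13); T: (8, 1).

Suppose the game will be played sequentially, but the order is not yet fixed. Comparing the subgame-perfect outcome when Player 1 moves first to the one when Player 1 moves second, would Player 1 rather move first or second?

second

If Player 1 leads: Column's best replies are A→P, B→T, C→R, D→T, E→R; Player 1's induced payoffs 15, 0, 9, 3, 7; outcome (A, P), payoffs (15, 9).
If Column leads: Player 1's best replies are P→A, Q→B, R→A, S→B, T→E; Column's induced payoffs 9, 11, 8, 6, 1; outcome (B, Q), payoffs (20, 11).
Player 1 gets 15 moving first and 20 moving second, so Player 1 prefers to move second.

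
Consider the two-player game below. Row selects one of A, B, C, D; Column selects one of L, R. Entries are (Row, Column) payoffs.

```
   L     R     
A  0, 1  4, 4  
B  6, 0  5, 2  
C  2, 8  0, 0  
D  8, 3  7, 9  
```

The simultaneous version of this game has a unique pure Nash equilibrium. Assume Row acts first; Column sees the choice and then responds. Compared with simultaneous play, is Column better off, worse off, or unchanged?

Column best-responds to each possible Row move:
- A: BR = R, leader payoff 4.
- B: BR = R, leader payoff 5.
- C: BR = L, leader payoff 2.
- D: BR = R, leader payoff 7.
Maximizing over 4, 5, 2, 7, Row chooses D. Subgame-perfect outcome: (D, R) with payoffs (7, 9).
For the simultaneous game, intersect best replies.
Row's best replies: L→D; R→D.
Column's best replies: A→R; B→R; C→L; D→R.
The unique mutual best reply is (D, R), giving (7, 9).
Column earns 9 sequentially versus 9 at the Nash outcome: unchanged.

unchanged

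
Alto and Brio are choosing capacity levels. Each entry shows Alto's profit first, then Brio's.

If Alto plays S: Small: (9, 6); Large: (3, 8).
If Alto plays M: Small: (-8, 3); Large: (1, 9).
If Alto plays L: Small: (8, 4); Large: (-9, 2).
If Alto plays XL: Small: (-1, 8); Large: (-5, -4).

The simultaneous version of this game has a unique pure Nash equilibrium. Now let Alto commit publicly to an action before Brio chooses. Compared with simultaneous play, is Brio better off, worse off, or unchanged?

Brio best-responds to each possible Alto move:
- S → Brio plays Large (best of 6, 8); Alto gets 3.
- M → Brio plays Large (best of 3, 9); Alto gets 1.
- L → Brio plays Small (best of 4, 2); Alto gets 8.
- XL → Brio plays Small (best of 8, -4); Alto gets -1.
Maximizing over 3, 1, 8, -1, Alto chooses L. Subgame-perfect outcome: (L, Small) with payoffs (8, 4).
Under simultaneous play:
Alto's best replies: Small→S; Large→S.
Brio's best replies: S→Large; M→Large; L→Small; XL→Small.
Only (S, Large) has each player best-responding; Nash payoffs (3, 8).
Brio earns 4 sequentially versus 8 at the Nash outcome: worse off.

worse off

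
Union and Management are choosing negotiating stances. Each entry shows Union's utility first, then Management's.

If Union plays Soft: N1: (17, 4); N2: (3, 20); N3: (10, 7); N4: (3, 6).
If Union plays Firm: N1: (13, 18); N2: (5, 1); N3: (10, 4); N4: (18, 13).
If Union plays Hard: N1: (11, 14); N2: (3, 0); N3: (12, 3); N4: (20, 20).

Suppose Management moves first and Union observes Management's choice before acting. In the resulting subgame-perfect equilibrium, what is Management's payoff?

20

Backward induction with Management moving first.
- N1: BR = Soft, leader payoff 4.
- N2: BR = Firm, leader payoff 1.
- N3: BR = Hard, leader payoff 3.
- N4: BR = Hard, leader payoff 20.
Among 4, 1, 3, 20, the best is 20 at N4. Subgame-perfect outcome: (Hard, N4) with payoffs (20, 20).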